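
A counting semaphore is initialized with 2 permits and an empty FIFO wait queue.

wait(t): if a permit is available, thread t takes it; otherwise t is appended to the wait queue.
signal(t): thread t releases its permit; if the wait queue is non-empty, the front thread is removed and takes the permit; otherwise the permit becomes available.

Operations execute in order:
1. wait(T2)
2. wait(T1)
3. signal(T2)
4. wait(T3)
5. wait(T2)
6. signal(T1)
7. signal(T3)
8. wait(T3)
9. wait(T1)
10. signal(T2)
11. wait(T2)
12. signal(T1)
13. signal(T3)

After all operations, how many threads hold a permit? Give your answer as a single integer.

Answer: 1

Derivation:
Step 1: wait(T2) -> count=1 queue=[] holders={T2}
Step 2: wait(T1) -> count=0 queue=[] holders={T1,T2}
Step 3: signal(T2) -> count=1 queue=[] holders={T1}
Step 4: wait(T3) -> count=0 queue=[] holders={T1,T3}
Step 5: wait(T2) -> count=0 queue=[T2] holders={T1,T3}
Step 6: signal(T1) -> count=0 queue=[] holders={T2,T3}
Step 7: signal(T3) -> count=1 queue=[] holders={T2}
Step 8: wait(T3) -> count=0 queue=[] holders={T2,T3}
Step 9: wait(T1) -> count=0 queue=[T1] holders={T2,T3}
Step 10: signal(T2) -> count=0 queue=[] holders={T1,T3}
Step 11: wait(T2) -> count=0 queue=[T2] holders={T1,T3}
Step 12: signal(T1) -> count=0 queue=[] holders={T2,T3}
Step 13: signal(T3) -> count=1 queue=[] holders={T2}
Final holders: {T2} -> 1 thread(s)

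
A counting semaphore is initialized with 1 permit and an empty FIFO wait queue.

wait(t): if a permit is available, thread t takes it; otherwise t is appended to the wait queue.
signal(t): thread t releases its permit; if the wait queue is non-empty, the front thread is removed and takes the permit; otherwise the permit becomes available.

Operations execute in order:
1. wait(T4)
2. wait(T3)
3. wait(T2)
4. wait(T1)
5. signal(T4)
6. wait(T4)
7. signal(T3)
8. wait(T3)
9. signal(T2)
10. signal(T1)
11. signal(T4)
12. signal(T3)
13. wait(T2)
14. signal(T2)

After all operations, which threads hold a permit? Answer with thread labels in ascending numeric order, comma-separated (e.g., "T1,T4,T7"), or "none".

Step 1: wait(T4) -> count=0 queue=[] holders={T4}
Step 2: wait(T3) -> count=0 queue=[T3] holders={T4}
Step 3: wait(T2) -> count=0 queue=[T3,T2] holders={T4}
Step 4: wait(T1) -> count=0 queue=[T3,T2,T1] holders={T4}
Step 5: signal(T4) -> count=0 queue=[T2,T1] holders={T3}
Step 6: wait(T4) -> count=0 queue=[T2,T1,T4] holders={T3}
Step 7: signal(T3) -> count=0 queue=[T1,T4] holders={T2}
Step 8: wait(T3) -> count=0 queue=[T1,T4,T3] holders={T2}
Step 9: signal(T2) -> count=0 queue=[T4,T3] holders={T1}
Step 10: signal(T1) -> count=0 queue=[T3] holders={T4}
Step 11: signal(T4) -> count=0 queue=[] holders={T3}
Step 12: signal(T3) -> count=1 queue=[] holders={none}
Step 13: wait(T2) -> count=0 queue=[] holders={T2}
Step 14: signal(T2) -> count=1 queue=[] holders={none}
Final holders: none

Answer: none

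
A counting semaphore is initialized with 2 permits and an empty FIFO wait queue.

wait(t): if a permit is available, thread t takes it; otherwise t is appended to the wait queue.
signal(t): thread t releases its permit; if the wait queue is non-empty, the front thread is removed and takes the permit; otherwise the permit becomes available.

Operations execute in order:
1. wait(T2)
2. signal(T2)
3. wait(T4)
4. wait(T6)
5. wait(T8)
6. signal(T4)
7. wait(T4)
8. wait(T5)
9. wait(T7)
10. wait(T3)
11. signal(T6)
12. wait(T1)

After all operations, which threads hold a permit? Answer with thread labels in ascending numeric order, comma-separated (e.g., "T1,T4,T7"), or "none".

Answer: T4,T8

Derivation:
Step 1: wait(T2) -> count=1 queue=[] holders={T2}
Step 2: signal(T2) -> count=2 queue=[] holders={none}
Step 3: wait(T4) -> count=1 queue=[] holders={T4}
Step 4: wait(T6) -> count=0 queue=[] holders={T4,T6}
Step 5: wait(T8) -> count=0 queue=[T8] holders={T4,T6}
Step 6: signal(T4) -> count=0 queue=[] holders={T6,T8}
Step 7: wait(T4) -> count=0 queue=[T4] holders={T6,T8}
Step 8: wait(T5) -> count=0 queue=[T4,T5] holders={T6,T8}
Step 9: wait(T7) -> count=0 queue=[T4,T5,T7] holders={T6,T8}
Step 10: wait(T3) -> count=0 queue=[T4,T5,T7,T3] holders={T6,T8}
Step 11: signal(T6) -> count=0 queue=[T5,T7,T3] holders={T4,T8}
Step 12: wait(T1) -> count=0 queue=[T5,T7,T3,T1] holders={T4,T8}
Final holders: T4,T8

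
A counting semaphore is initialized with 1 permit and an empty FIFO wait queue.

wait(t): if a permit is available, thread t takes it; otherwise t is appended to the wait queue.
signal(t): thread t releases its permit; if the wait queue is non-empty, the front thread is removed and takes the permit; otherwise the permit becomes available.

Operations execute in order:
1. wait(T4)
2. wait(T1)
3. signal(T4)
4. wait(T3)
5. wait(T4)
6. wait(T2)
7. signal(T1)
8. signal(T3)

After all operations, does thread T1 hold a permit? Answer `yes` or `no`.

Step 1: wait(T4) -> count=0 queue=[] holders={T4}
Step 2: wait(T1) -> count=0 queue=[T1] holders={T4}
Step 3: signal(T4) -> count=0 queue=[] holders={T1}
Step 4: wait(T3) -> count=0 queue=[T3] holders={T1}
Step 5: wait(T4) -> count=0 queue=[T3,T4] holders={T1}
Step 6: wait(T2) -> count=0 queue=[T3,T4,T2] holders={T1}
Step 7: signal(T1) -> count=0 queue=[T4,T2] holders={T3}
Step 8: signal(T3) -> count=0 queue=[T2] holders={T4}
Final holders: {T4} -> T1 not in holders

Answer: no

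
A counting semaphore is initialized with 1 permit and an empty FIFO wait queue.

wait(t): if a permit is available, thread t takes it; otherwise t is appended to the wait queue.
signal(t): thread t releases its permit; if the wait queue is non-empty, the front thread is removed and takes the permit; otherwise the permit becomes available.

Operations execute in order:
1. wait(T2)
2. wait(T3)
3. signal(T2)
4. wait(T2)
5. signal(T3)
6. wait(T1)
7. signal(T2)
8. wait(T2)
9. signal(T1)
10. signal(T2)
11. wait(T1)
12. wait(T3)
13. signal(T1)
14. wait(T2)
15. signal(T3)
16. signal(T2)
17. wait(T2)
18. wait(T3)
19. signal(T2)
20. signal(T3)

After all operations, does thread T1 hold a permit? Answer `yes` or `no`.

Answer: no

Derivation:
Step 1: wait(T2) -> count=0 queue=[] holders={T2}
Step 2: wait(T3) -> count=0 queue=[T3] holders={T2}
Step 3: signal(T2) -> count=0 queue=[] holders={T3}
Step 4: wait(T2) -> count=0 queue=[T2] holders={T3}
Step 5: signal(T3) -> count=0 queue=[] holders={T2}
Step 6: wait(T1) -> count=0 queue=[T1] holders={T2}
Step 7: signal(T2) -> count=0 queue=[] holders={T1}
Step 8: wait(T2) -> count=0 queue=[T2] holders={T1}
Step 9: signal(T1) -> count=0 queue=[] holders={T2}
Step 10: signal(T2) -> count=1 queue=[] holders={none}
Step 11: wait(T1) -> count=0 queue=[] holders={T1}
Step 12: wait(T3) -> count=0 queue=[T3] holders={T1}
Step 13: signal(T1) -> count=0 queue=[] holders={T3}
Step 14: wait(T2) -> count=0 queue=[T2] holders={T3}
Step 15: signal(T3) -> count=0 queue=[] holders={T2}
Step 16: signal(T2) -> count=1 queue=[] holders={none}
Step 17: wait(T2) -> count=0 queue=[] holders={T2}
Step 18: wait(T3) -> count=0 queue=[T3] holders={T2}
Step 19: signal(T2) -> count=0 queue=[] holders={T3}
Step 20: signal(T3) -> count=1 queue=[] holders={none}
Final holders: {none} -> T1 not in holders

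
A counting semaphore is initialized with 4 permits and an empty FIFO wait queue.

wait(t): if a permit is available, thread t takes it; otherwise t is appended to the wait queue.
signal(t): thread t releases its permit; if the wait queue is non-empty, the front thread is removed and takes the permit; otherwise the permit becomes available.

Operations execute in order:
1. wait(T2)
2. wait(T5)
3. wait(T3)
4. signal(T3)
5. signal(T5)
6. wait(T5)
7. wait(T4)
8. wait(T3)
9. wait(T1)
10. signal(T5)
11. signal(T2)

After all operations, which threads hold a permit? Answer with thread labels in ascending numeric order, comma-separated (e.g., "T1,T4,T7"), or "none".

Answer: T1,T3,T4

Derivation:
Step 1: wait(T2) -> count=3 queue=[] holders={T2}
Step 2: wait(T5) -> count=2 queue=[] holders={T2,T5}
Step 3: wait(T3) -> count=1 queue=[] holders={T2,T3,T5}
Step 4: signal(T3) -> count=2 queue=[] holders={T2,T5}
Step 5: signal(T5) -> count=3 queue=[] holders={T2}
Step 6: wait(T5) -> count=2 queue=[] holders={T2,T5}
Step 7: wait(T4) -> count=1 queue=[] holders={T2,T4,T5}
Step 8: wait(T3) -> count=0 queue=[] holders={T2,T3,T4,T5}
Step 9: wait(T1) -> count=0 queue=[T1] holders={T2,T3,T4,T5}
Step 10: signal(T5) -> count=0 queue=[] holders={T1,T2,T3,T4}
Step 11: signal(T2) -> count=1 queue=[] holders={T1,T3,T4}
Final holders: T1,T3,T4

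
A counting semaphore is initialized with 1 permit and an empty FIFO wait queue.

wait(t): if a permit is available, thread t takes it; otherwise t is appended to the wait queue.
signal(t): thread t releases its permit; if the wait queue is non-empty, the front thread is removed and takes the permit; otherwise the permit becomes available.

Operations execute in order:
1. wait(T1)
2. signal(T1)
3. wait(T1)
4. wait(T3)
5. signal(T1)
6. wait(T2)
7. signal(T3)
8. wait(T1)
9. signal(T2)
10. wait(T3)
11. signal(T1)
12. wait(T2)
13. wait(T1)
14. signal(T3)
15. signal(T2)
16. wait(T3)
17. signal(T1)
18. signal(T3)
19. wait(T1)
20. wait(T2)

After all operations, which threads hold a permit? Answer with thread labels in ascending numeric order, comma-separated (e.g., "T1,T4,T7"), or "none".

Step 1: wait(T1) -> count=0 queue=[] holders={T1}
Step 2: signal(T1) -> count=1 queue=[] holders={none}
Step 3: wait(T1) -> count=0 queue=[] holders={T1}
Step 4: wait(T3) -> count=0 queue=[T3] holders={T1}
Step 5: signal(T1) -> count=0 queue=[] holders={T3}
Step 6: wait(T2) -> count=0 queue=[T2] holders={T3}
Step 7: signal(T3) -> count=0 queue=[] holders={T2}
Step 8: wait(T1) -> count=0 queue=[T1] holders={T2}
Step 9: signal(T2) -> count=0 queue=[] holders={T1}
Step 10: wait(T3) -> count=0 queue=[T3] holders={T1}
Step 11: signal(T1) -> count=0 queue=[] holders={T3}
Step 12: wait(T2) -> count=0 queue=[T2] holders={T3}
Step 13: wait(T1) -> count=0 queue=[T2,T1] holders={T3}
Step 14: signal(T3) -> count=0 queue=[T1] holders={T2}
Step 15: signal(T2) -> count=0 queue=[] holders={T1}
Step 16: wait(T3) -> count=0 queue=[T3] holders={T1}
Step 17: signal(T1) -> count=0 queue=[] holders={T3}
Step 18: signal(T3) -> count=1 queue=[] holders={none}
Step 19: wait(T1) -> count=0 queue=[] holders={T1}
Step 20: wait(T2) -> count=0 queue=[T2] holders={T1}
Final holders: T1

Answer: T1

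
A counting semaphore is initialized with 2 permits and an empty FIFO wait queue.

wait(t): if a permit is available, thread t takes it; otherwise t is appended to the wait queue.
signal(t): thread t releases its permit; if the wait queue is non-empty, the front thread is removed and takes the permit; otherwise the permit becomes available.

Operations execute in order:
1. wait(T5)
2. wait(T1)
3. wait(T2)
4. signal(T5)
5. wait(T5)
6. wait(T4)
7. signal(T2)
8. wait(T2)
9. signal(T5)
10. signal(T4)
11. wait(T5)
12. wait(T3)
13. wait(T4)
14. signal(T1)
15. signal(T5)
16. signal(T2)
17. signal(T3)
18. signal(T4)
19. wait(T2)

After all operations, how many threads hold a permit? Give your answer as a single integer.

Answer: 1

Derivation:
Step 1: wait(T5) -> count=1 queue=[] holders={T5}
Step 2: wait(T1) -> count=0 queue=[] holders={T1,T5}
Step 3: wait(T2) -> count=0 queue=[T2] holders={T1,T5}
Step 4: signal(T5) -> count=0 queue=[] holders={T1,T2}
Step 5: wait(T5) -> count=0 queue=[T5] holders={T1,T2}
Step 6: wait(T4) -> count=0 queue=[T5,T4] holders={T1,T2}
Step 7: signal(T2) -> count=0 queue=[T4] holders={T1,T5}
Step 8: wait(T2) -> count=0 queue=[T4,T2] holders={T1,T5}
Step 9: signal(T5) -> count=0 queue=[T2] holders={T1,T4}
Step 10: signal(T4) -> count=0 queue=[] holders={T1,T2}
Step 11: wait(T5) -> count=0 queue=[T5] holders={T1,T2}
Step 12: wait(T3) -> count=0 queue=[T5,T3] holders={T1,T2}
Step 13: wait(T4) -> count=0 queue=[T5,T3,T4] holders={T1,T2}
Step 14: signal(T1) -> count=0 queue=[T3,T4] holders={T2,T5}
Step 15: signal(T5) -> count=0 queue=[T4] holders={T2,T3}
Step 16: signal(T2) -> count=0 queue=[] holders={T3,T4}
Step 17: signal(T3) -> count=1 queue=[] holders={T4}
Step 18: signal(T4) -> count=2 queue=[] holders={none}
Step 19: wait(T2) -> count=1 queue=[] holders={T2}
Final holders: {T2} -> 1 thread(s)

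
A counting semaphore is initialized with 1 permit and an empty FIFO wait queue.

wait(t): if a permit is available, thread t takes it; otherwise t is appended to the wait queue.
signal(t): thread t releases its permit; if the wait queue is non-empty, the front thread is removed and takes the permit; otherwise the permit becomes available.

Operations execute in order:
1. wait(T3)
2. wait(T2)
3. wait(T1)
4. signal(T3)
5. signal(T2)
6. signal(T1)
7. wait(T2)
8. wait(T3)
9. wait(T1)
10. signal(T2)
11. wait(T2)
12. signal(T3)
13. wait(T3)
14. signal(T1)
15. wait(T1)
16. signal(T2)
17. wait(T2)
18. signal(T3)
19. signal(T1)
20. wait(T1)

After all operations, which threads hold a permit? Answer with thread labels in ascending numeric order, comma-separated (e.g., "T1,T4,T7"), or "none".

Step 1: wait(T3) -> count=0 queue=[] holders={T3}
Step 2: wait(T2) -> count=0 queue=[T2] holders={T3}
Step 3: wait(T1) -> count=0 queue=[T2,T1] holders={T3}
Step 4: signal(T3) -> count=0 queue=[T1] holders={T2}
Step 5: signal(T2) -> count=0 queue=[] holders={T1}
Step 6: signal(T1) -> count=1 queue=[] holders={none}
Step 7: wait(T2) -> count=0 queue=[] holders={T2}
Step 8: wait(T3) -> count=0 queue=[T3] holders={T2}
Step 9: wait(T1) -> count=0 queue=[T3,T1] holders={T2}
Step 10: signal(T2) -> count=0 queue=[T1] holders={T3}
Step 11: wait(T2) -> count=0 queue=[T1,T2] holders={T3}
Step 12: signal(T3) -> count=0 queue=[T2] holders={T1}
Step 13: wait(T3) -> count=0 queue=[T2,T3] holders={T1}
Step 14: signal(T1) -> count=0 queue=[T3] holders={T2}
Step 15: wait(T1) -> count=0 queue=[T3,T1] holders={T2}
Step 16: signal(T2) -> count=0 queue=[T1] holders={T3}
Step 17: wait(T2) -> count=0 queue=[T1,T2] holders={T3}
Step 18: signal(T3) -> count=0 queue=[T2] holders={T1}
Step 19: signal(T1) -> count=0 queue=[] holders={T2}
Step 20: wait(T1) -> count=0 queue=[T1] holders={T2}
Final holders: T2

Answer: T2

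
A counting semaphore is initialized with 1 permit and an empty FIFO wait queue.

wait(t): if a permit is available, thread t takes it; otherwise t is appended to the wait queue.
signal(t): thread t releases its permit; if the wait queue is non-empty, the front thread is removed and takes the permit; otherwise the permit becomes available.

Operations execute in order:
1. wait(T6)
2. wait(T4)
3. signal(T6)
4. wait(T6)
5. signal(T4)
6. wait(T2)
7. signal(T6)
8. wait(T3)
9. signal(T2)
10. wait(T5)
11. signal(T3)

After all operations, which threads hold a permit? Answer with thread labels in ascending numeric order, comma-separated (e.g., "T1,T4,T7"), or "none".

Step 1: wait(T6) -> count=0 queue=[] holders={T6}
Step 2: wait(T4) -> count=0 queue=[T4] holders={T6}
Step 3: signal(T6) -> count=0 queue=[] holders={T4}
Step 4: wait(T6) -> count=0 queue=[T6] holders={T4}
Step 5: signal(T4) -> count=0 queue=[] holders={T6}
Step 6: wait(T2) -> count=0 queue=[T2] holders={T6}
Step 7: signal(T6) -> count=0 queue=[] holders={T2}
Step 8: wait(T3) -> count=0 queue=[T3] holders={T2}
Step 9: signal(T2) -> count=0 queue=[] holders={T3}
Step 10: wait(T5) -> count=0 queue=[T5] holders={T3}
Step 11: signal(T3) -> count=0 queue=[] holders={T5}
Final holders: T5

Answer: T5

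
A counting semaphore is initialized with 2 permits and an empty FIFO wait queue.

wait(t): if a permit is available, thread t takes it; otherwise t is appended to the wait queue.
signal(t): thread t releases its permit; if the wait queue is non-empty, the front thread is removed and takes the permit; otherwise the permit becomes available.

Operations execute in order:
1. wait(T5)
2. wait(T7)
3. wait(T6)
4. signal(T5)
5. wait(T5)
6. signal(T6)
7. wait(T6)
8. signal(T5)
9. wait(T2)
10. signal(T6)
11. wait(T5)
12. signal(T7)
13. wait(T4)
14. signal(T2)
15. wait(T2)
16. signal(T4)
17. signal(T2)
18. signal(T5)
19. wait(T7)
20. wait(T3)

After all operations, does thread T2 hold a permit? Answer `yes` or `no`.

Answer: no

Derivation:
Step 1: wait(T5) -> count=1 queue=[] holders={T5}
Step 2: wait(T7) -> count=0 queue=[] holders={T5,T7}
Step 3: wait(T6) -> count=0 queue=[T6] holders={T5,T7}
Step 4: signal(T5) -> count=0 queue=[] holders={T6,T7}
Step 5: wait(T5) -> count=0 queue=[T5] holders={T6,T7}
Step 6: signal(T6) -> count=0 queue=[] holders={T5,T7}
Step 7: wait(T6) -> count=0 queue=[T6] holders={T5,T7}
Step 8: signal(T5) -> count=0 queue=[] holders={T6,T7}
Step 9: wait(T2) -> count=0 queue=[T2] holders={T6,T7}
Step 10: signal(T6) -> count=0 queue=[] holders={T2,T7}
Step 11: wait(T5) -> count=0 queue=[T5] holders={T2,T7}
Step 12: signal(T7) -> count=0 queue=[] holders={T2,T5}
Step 13: wait(T4) -> count=0 queue=[T4] holders={T2,T5}
Step 14: signal(T2) -> count=0 queue=[] holders={T4,T5}
Step 15: wait(T2) -> count=0 queue=[T2] holders={T4,T5}
Step 16: signal(T4) -> count=0 queue=[] holders={T2,T5}
Step 17: signal(T2) -> count=1 queue=[] holders={T5}
Step 18: signal(T5) -> count=2 queue=[] holders={none}
Step 19: wait(T7) -> count=1 queue=[] holders={T7}
Step 20: wait(T3) -> count=0 queue=[] holders={T3,T7}
Final holders: {T3,T7} -> T2 not in holders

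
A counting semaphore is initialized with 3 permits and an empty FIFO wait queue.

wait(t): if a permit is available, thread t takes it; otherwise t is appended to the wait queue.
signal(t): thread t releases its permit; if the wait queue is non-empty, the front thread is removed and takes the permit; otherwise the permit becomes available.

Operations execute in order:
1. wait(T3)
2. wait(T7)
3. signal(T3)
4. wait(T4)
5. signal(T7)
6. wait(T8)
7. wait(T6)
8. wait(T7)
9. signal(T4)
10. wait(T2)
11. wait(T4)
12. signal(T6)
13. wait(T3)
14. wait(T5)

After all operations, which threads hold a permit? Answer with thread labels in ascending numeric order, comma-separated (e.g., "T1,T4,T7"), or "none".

Step 1: wait(T3) -> count=2 queue=[] holders={T3}
Step 2: wait(T7) -> count=1 queue=[] holders={T3,T7}
Step 3: signal(T3) -> count=2 queue=[] holders={T7}
Step 4: wait(T4) -> count=1 queue=[] holders={T4,T7}
Step 5: signal(T7) -> count=2 queue=[] holders={T4}
Step 6: wait(T8) -> count=1 queue=[] holders={T4,T8}
Step 7: wait(T6) -> count=0 queue=[] holders={T4,T6,T8}
Step 8: wait(T7) -> count=0 queue=[T7] holders={T4,T6,T8}
Step 9: signal(T4) -> count=0 queue=[] holders={T6,T7,T8}
Step 10: wait(T2) -> count=0 queue=[T2] holders={T6,T7,T8}
Step 11: wait(T4) -> count=0 queue=[T2,T4] holders={T6,T7,T8}
Step 12: signal(T6) -> count=0 queue=[T4] holders={T2,T7,T8}
Step 13: wait(T3) -> count=0 queue=[T4,T3] holders={T2,T7,T8}
Step 14: wait(T5) -> count=0 queue=[T4,T3,T5] holders={T2,T7,T8}
Final holders: T2,T7,T8

Answer: T2,T7,T8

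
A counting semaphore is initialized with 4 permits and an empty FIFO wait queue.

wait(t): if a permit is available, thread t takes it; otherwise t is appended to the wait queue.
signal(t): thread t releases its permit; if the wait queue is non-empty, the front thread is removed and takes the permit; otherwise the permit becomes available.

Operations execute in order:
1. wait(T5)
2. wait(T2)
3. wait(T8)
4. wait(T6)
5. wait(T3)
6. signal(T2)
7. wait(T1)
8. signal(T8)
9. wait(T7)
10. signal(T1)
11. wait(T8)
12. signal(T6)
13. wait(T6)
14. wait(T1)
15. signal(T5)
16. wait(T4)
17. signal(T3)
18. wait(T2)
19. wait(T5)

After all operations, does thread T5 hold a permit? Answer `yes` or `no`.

Step 1: wait(T5) -> count=3 queue=[] holders={T5}
Step 2: wait(T2) -> count=2 queue=[] holders={T2,T5}
Step 3: wait(T8) -> count=1 queue=[] holders={T2,T5,T8}
Step 4: wait(T6) -> count=0 queue=[] holders={T2,T5,T6,T8}
Step 5: wait(T3) -> count=0 queue=[T3] holders={T2,T5,T6,T8}
Step 6: signal(T2) -> count=0 queue=[] holders={T3,T5,T6,T8}
Step 7: wait(T1) -> count=0 queue=[T1] holders={T3,T5,T6,T8}
Step 8: signal(T8) -> count=0 queue=[] holders={T1,T3,T5,T6}
Step 9: wait(T7) -> count=0 queue=[T7] holders={T1,T3,T5,T6}
Step 10: signal(T1) -> count=0 queue=[] holders={T3,T5,T6,T7}
Step 11: wait(T8) -> count=0 queue=[T8] holders={T3,T5,T6,T7}
Step 12: signal(T6) -> count=0 queue=[] holders={T3,T5,T7,T8}
Step 13: wait(T6) -> count=0 queue=[T6] holders={T3,T5,T7,T8}
Step 14: wait(T1) -> count=0 queue=[T6,T1] holders={T3,T5,T7,T8}
Step 15: signal(T5) -> count=0 queue=[T1] holders={T3,T6,T7,T8}
Step 16: wait(T4) -> count=0 queue=[T1,T4] holders={T3,T6,T7,T8}
Step 17: signal(T3) -> count=0 queue=[T4] holders={T1,T6,T7,T8}
Step 18: wait(T2) -> count=0 queue=[T4,T2] holders={T1,T6,T7,T8}
Step 19: wait(T5) -> count=0 queue=[T4,T2,T5] holders={T1,T6,T7,T8}
Final holders: {T1,T6,T7,T8} -> T5 not in holders

Answer: no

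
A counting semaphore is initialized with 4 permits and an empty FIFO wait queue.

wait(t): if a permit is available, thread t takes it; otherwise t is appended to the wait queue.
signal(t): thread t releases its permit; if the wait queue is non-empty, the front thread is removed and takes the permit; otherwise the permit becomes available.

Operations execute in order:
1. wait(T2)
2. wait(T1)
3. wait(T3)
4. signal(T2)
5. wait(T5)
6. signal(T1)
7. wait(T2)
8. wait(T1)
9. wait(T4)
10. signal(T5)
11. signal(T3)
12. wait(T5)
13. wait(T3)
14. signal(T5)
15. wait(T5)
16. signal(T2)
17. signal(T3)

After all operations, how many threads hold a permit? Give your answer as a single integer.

Step 1: wait(T2) -> count=3 queue=[] holders={T2}
Step 2: wait(T1) -> count=2 queue=[] holders={T1,T2}
Step 3: wait(T3) -> count=1 queue=[] holders={T1,T2,T3}
Step 4: signal(T2) -> count=2 queue=[] holders={T1,T3}
Step 5: wait(T5) -> count=1 queue=[] holders={T1,T3,T5}
Step 6: signal(T1) -> count=2 queue=[] holders={T3,T5}
Step 7: wait(T2) -> count=1 queue=[] holders={T2,T3,T5}
Step 8: wait(T1) -> count=0 queue=[] holders={T1,T2,T3,T5}
Step 9: wait(T4) -> count=0 queue=[T4] holders={T1,T2,T3,T5}
Step 10: signal(T5) -> count=0 queue=[] holders={T1,T2,T3,T4}
Step 11: signal(T3) -> count=1 queue=[] holders={T1,T2,T4}
Step 12: wait(T5) -> count=0 queue=[] holders={T1,T2,T4,T5}
Step 13: wait(T3) -> count=0 queue=[T3] holders={T1,T2,T4,T5}
Step 14: signal(T5) -> count=0 queue=[] holders={T1,T2,T3,T4}
Step 15: wait(T5) -> count=0 queue=[T5] holders={T1,T2,T3,T4}
Step 16: signal(T2) -> count=0 queue=[] holders={T1,T3,T4,T5}
Step 17: signal(T3) -> count=1 queue=[] holders={T1,T4,T5}
Final holders: {T1,T4,T5} -> 3 thread(s)

Answer: 3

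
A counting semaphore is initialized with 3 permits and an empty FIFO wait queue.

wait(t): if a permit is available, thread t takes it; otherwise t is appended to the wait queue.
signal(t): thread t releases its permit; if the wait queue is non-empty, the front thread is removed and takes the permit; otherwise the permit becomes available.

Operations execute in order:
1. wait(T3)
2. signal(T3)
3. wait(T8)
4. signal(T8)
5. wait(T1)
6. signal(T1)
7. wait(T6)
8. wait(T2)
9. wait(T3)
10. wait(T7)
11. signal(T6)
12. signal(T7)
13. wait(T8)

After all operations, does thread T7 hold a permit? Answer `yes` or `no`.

Answer: no

Derivation:
Step 1: wait(T3) -> count=2 queue=[] holders={T3}
Step 2: signal(T3) -> count=3 queue=[] holders={none}
Step 3: wait(T8) -> count=2 queue=[] holders={T8}
Step 4: signal(T8) -> count=3 queue=[] holders={none}
Step 5: wait(T1) -> count=2 queue=[] holders={T1}
Step 6: signal(T1) -> count=3 queue=[] holders={none}
Step 7: wait(T6) -> count=2 queue=[] holders={T6}
Step 8: wait(T2) -> count=1 queue=[] holders={T2,T6}
Step 9: wait(T3) -> count=0 queue=[] holders={T2,T3,T6}
Step 10: wait(T7) -> count=0 queue=[T7] holders={T2,T3,T6}
Step 11: signal(T6) -> count=0 queue=[] holders={T2,T3,T7}
Step 12: signal(T7) -> count=1 queue=[] holders={T2,T3}
Step 13: wait(T8) -> count=0 queue=[] holders={T2,T3,T8}
Final holders: {T2,T3,T8} -> T7 not in holders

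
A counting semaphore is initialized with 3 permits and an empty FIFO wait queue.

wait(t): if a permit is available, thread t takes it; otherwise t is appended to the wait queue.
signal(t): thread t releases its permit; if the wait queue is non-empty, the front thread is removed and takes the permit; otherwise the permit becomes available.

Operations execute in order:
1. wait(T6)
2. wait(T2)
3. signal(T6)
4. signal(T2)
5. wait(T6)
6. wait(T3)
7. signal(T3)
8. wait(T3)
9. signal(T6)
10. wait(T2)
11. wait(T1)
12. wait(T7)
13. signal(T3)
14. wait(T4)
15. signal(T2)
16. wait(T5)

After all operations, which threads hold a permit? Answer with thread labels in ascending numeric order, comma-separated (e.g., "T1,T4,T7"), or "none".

Step 1: wait(T6) -> count=2 queue=[] holders={T6}
Step 2: wait(T2) -> count=1 queue=[] holders={T2,T6}
Step 3: signal(T6) -> count=2 queue=[] holders={T2}
Step 4: signal(T2) -> count=3 queue=[] holders={none}
Step 5: wait(T6) -> count=2 queue=[] holders={T6}
Step 6: wait(T3) -> count=1 queue=[] holders={T3,T6}
Step 7: signal(T3) -> count=2 queue=[] holders={T6}
Step 8: wait(T3) -> count=1 queue=[] holders={T3,T6}
Step 9: signal(T6) -> count=2 queue=[] holders={T3}
Step 10: wait(T2) -> count=1 queue=[] holders={T2,T3}
Step 11: wait(T1) -> count=0 queue=[] holders={T1,T2,T3}
Step 12: wait(T7) -> count=0 queue=[T7] holders={T1,T2,T3}
Step 13: signal(T3) -> count=0 queue=[] holders={T1,T2,T7}
Step 14: wait(T4) -> count=0 queue=[T4] holders={T1,T2,T7}
Step 15: signal(T2) -> count=0 queue=[] holders={T1,T4,T7}
Step 16: wait(T5) -> count=0 queue=[T5] holders={T1,T4,T7}
Final holders: T1,T4,T7

Answer: T1,T4,T7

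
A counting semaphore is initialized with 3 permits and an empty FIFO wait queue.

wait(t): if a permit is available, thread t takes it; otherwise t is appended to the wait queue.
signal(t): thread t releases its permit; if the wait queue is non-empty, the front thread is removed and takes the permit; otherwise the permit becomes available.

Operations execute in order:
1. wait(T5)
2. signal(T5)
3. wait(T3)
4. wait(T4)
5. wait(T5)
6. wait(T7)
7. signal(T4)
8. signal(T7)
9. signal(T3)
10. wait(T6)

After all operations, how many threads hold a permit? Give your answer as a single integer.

Step 1: wait(T5) -> count=2 queue=[] holders={T5}
Step 2: signal(T5) -> count=3 queue=[] holders={none}
Step 3: wait(T3) -> count=2 queue=[] holders={T3}
Step 4: wait(T4) -> count=1 queue=[] holders={T3,T4}
Step 5: wait(T5) -> count=0 queue=[] holders={T3,T4,T5}
Step 6: wait(T7) -> count=0 queue=[T7] holders={T3,T4,T5}
Step 7: signal(T4) -> count=0 queue=[] holders={T3,T5,T7}
Step 8: signal(T7) -> count=1 queue=[] holders={T3,T5}
Step 9: signal(T3) -> count=2 queue=[] holders={T5}
Step 10: wait(T6) -> count=1 queue=[] holders={T5,T6}
Final holders: {T5,T6} -> 2 thread(s)

Answer: 2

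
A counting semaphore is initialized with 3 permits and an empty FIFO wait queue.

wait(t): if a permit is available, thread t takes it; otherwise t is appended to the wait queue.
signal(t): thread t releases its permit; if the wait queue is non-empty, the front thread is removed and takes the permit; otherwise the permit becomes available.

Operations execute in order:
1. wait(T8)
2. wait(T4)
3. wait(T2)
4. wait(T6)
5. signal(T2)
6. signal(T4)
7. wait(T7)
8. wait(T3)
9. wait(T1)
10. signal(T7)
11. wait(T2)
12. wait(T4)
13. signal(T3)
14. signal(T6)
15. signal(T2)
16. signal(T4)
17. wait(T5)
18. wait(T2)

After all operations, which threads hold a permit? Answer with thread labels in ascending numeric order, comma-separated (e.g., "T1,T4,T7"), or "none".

Step 1: wait(T8) -> count=2 queue=[] holders={T8}
Step 2: wait(T4) -> count=1 queue=[] holders={T4,T8}
Step 3: wait(T2) -> count=0 queue=[] holders={T2,T4,T8}
Step 4: wait(T6) -> count=0 queue=[T6] holders={T2,T4,T8}
Step 5: signal(T2) -> count=0 queue=[] holders={T4,T6,T8}
Step 6: signal(T4) -> count=1 queue=[] holders={T6,T8}
Step 7: wait(T7) -> count=0 queue=[] holders={T6,T7,T8}
Step 8: wait(T3) -> count=0 queue=[T3] holders={T6,T7,T8}
Step 9: wait(T1) -> count=0 queue=[T3,T1] holders={T6,T7,T8}
Step 10: signal(T7) -> count=0 queue=[T1] holders={T3,T6,T8}
Step 11: wait(T2) -> count=0 queue=[T1,T2] holders={T3,T6,T8}
Step 12: wait(T4) -> count=0 queue=[T1,T2,T4] holders={T3,T6,T8}
Step 13: signal(T3) -> count=0 queue=[T2,T4] holders={T1,T6,T8}
Step 14: signal(T6) -> count=0 queue=[T4] holders={T1,T2,T8}
Step 15: signal(T2) -> count=0 queue=[] holders={T1,T4,T8}
Step 16: signal(T4) -> count=1 queue=[] holders={T1,T8}
Step 17: wait(T5) -> count=0 queue=[] holders={T1,T5,T8}
Step 18: wait(T2) -> count=0 queue=[T2] holders={T1,T5,T8}
Final holders: T1,T5,T8

Answer: T1,T5,T8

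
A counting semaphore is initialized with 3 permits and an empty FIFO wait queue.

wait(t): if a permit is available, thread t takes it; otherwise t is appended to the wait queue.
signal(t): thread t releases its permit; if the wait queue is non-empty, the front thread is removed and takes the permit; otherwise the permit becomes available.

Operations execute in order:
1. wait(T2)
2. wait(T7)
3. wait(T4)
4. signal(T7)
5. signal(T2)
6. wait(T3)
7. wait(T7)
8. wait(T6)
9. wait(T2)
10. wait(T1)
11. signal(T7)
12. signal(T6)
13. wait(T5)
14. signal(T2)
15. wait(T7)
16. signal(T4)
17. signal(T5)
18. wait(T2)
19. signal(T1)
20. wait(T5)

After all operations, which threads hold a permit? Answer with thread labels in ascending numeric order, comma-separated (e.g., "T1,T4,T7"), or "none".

Answer: T2,T3,T7

Derivation:
Step 1: wait(T2) -> count=2 queue=[] holders={T2}
Step 2: wait(T7) -> count=1 queue=[] holders={T2,T7}
Step 3: wait(T4) -> count=0 queue=[] holders={T2,T4,T7}
Step 4: signal(T7) -> count=1 queue=[] holders={T2,T4}
Step 5: signal(T2) -> count=2 queue=[] holders={T4}
Step 6: wait(T3) -> count=1 queue=[] holders={T3,T4}
Step 7: wait(T7) -> count=0 queue=[] holders={T3,T4,T7}
Step 8: wait(T6) -> count=0 queue=[T6] holders={T3,T4,T7}
Step 9: wait(T2) -> count=0 queue=[T6,T2] holders={T3,T4,T7}
Step 10: wait(T1) -> count=0 queue=[T6,T2,T1] holders={T3,T4,T7}
Step 11: signal(T7) -> count=0 queue=[T2,T1] holders={T3,T4,T6}
Step 12: signal(T6) -> count=0 queue=[T1] holders={T2,T3,T4}
Step 13: wait(T5) -> count=0 queue=[T1,T5] holders={T2,T3,T4}
Step 14: signal(T2) -> count=0 queue=[T5] holders={T1,T3,T4}
Step 15: wait(T7) -> count=0 queue=[T5,T7] holders={T1,T3,T4}
Step 16: signal(T4) -> count=0 queue=[T7] holders={T1,T3,T5}
Step 17: signal(T5) -> count=0 queue=[] holders={T1,T3,T7}
Step 18: wait(T2) -> count=0 queue=[T2] holders={T1,T3,T7}
Step 19: signal(T1) -> count=0 queue=[] holders={T2,T3,T7}
Step 20: wait(T5) -> count=0 queue=[T5] holders={T2,T3,T7}
Final holders: T2,T3,T7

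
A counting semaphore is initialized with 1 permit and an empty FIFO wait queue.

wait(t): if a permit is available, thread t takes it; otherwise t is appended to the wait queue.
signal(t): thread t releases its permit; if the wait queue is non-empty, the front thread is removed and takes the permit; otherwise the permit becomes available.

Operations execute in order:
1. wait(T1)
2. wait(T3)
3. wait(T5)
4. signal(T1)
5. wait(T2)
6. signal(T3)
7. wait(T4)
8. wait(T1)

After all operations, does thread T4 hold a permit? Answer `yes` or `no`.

Step 1: wait(T1) -> count=0 queue=[] holders={T1}
Step 2: wait(T3) -> count=0 queue=[T3] holders={T1}
Step 3: wait(T5) -> count=0 queue=[T3,T5] holders={T1}
Step 4: signal(T1) -> count=0 queue=[T5] holders={T3}
Step 5: wait(T2) -> count=0 queue=[T5,T2] holders={T3}
Step 6: signal(T3) -> count=0 queue=[T2] holders={T5}
Step 7: wait(T4) -> count=0 queue=[T2,T4] holders={T5}
Step 8: wait(T1) -> count=0 queue=[T2,T4,T1] holders={T5}
Final holders: {T5} -> T4 not in holders

Answer: no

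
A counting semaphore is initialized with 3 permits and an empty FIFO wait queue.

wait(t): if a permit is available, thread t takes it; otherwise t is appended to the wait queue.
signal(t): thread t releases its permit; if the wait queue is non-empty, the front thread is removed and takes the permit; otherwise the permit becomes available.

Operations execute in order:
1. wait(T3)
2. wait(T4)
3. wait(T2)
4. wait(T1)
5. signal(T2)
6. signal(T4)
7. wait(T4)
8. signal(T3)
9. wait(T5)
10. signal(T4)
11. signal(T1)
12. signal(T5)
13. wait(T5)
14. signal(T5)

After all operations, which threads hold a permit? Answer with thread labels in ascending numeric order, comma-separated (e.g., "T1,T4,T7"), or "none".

Step 1: wait(T3) -> count=2 queue=[] holders={T3}
Step 2: wait(T4) -> count=1 queue=[] holders={T3,T4}
Step 3: wait(T2) -> count=0 queue=[] holders={T2,T3,T4}
Step 4: wait(T1) -> count=0 queue=[T1] holders={T2,T3,T4}
Step 5: signal(T2) -> count=0 queue=[] holders={T1,T3,T4}
Step 6: signal(T4) -> count=1 queue=[] holders={T1,T3}
Step 7: wait(T4) -> count=0 queue=[] holders={T1,T3,T4}
Step 8: signal(T3) -> count=1 queue=[] holders={T1,T4}
Step 9: wait(T5) -> count=0 queue=[] holders={T1,T4,T5}
Step 10: signal(T4) -> count=1 queue=[] holders={T1,T5}
Step 11: signal(T1) -> count=2 queue=[] holders={T5}
Step 12: signal(T5) -> count=3 queue=[] holders={none}
Step 13: wait(T5) -> count=2 queue=[] holders={T5}
Step 14: signal(T5) -> count=3 queue=[] holders={none}
Final holders: none

Answer: none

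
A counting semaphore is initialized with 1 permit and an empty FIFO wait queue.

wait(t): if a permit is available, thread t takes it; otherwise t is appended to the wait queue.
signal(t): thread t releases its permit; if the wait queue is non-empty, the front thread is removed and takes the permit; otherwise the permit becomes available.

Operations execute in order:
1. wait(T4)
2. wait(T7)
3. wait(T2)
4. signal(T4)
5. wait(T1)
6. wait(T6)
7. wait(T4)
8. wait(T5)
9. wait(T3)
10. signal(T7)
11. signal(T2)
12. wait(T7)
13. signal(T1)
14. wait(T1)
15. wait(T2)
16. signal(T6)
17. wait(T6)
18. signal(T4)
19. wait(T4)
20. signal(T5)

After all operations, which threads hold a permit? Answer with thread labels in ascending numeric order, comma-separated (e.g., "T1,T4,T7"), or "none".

Answer: T3

Derivation:
Step 1: wait(T4) -> count=0 queue=[] holders={T4}
Step 2: wait(T7) -> count=0 queue=[T7] holders={T4}
Step 3: wait(T2) -> count=0 queue=[T7,T2] holders={T4}
Step 4: signal(T4) -> count=0 queue=[T2] holders={T7}
Step 5: wait(T1) -> count=0 queue=[T2,T1] holders={T7}
Step 6: wait(T6) -> count=0 queue=[T2,T1,T6] holders={T7}
Step 7: wait(T4) -> count=0 queue=[T2,T1,T6,T4] holders={T7}
Step 8: wait(T5) -> count=0 queue=[T2,T1,T6,T4,T5] holders={T7}
Step 9: wait(T3) -> count=0 queue=[T2,T1,T6,T4,T5,T3] holders={T7}
Step 10: signal(T7) -> count=0 queue=[T1,T6,T4,T5,T3] holders={T2}
Step 11: signal(T2) -> count=0 queue=[T6,T4,T5,T3] holders={T1}
Step 12: wait(T7) -> count=0 queue=[T6,T4,T5,T3,T7] holders={T1}
Step 13: signal(T1) -> count=0 queue=[T4,T5,T3,T7] holders={T6}
Step 14: wait(T1) -> count=0 queue=[T4,T5,T3,T7,T1] holders={T6}
Step 15: wait(T2) -> count=0 queue=[T4,T5,T3,T7,T1,T2] holders={T6}
Step 16: signal(T6) -> count=0 queue=[T5,T3,T7,T1,T2] holders={T4}
Step 17: wait(T6) -> count=0 queue=[T5,T3,T7,T1,T2,T6] holders={T4}
Step 18: signal(T4) -> count=0 queue=[T3,T7,T1,T2,T6] holders={T5}
Step 19: wait(T4) -> count=0 queue=[T3,T7,T1,T2,T6,T4] holders={T5}
Step 20: signal(T5) -> count=0 queue=[T7,T1,T2,T6,T4] holders={T3}
Final holders: T3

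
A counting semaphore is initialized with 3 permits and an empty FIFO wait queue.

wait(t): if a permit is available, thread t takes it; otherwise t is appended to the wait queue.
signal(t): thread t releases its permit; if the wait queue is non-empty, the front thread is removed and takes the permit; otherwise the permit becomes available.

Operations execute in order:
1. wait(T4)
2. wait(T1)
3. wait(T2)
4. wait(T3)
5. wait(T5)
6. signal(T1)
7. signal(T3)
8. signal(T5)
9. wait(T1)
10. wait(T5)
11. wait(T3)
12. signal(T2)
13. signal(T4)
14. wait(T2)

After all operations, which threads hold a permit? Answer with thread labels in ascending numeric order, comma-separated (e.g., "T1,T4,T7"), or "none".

Answer: T1,T3,T5

Derivation:
Step 1: wait(T4) -> count=2 queue=[] holders={T4}
Step 2: wait(T1) -> count=1 queue=[] holders={T1,T4}
Step 3: wait(T2) -> count=0 queue=[] holders={T1,T2,T4}
Step 4: wait(T3) -> count=0 queue=[T3] holders={T1,T2,T4}
Step 5: wait(T5) -> count=0 queue=[T3,T5] holders={T1,T2,T4}
Step 6: signal(T1) -> count=0 queue=[T5] holders={T2,T3,T4}
Step 7: signal(T3) -> count=0 queue=[] holders={T2,T4,T5}
Step 8: signal(T5) -> count=1 queue=[] holders={T2,T4}
Step 9: wait(T1) -> count=0 queue=[] holders={T1,T2,T4}
Step 10: wait(T5) -> count=0 queue=[T5] holders={T1,T2,T4}
Step 11: wait(T3) -> count=0 queue=[T5,T3] holders={T1,T2,T4}
Step 12: signal(T2) -> count=0 queue=[T3] holders={T1,T4,T5}
Step 13: signal(T4) -> count=0 queue=[] holders={T1,T3,T5}
Step 14: wait(T2) -> count=0 queue=[T2] holders={T1,T3,T5}
Final holders: T1,T3,T5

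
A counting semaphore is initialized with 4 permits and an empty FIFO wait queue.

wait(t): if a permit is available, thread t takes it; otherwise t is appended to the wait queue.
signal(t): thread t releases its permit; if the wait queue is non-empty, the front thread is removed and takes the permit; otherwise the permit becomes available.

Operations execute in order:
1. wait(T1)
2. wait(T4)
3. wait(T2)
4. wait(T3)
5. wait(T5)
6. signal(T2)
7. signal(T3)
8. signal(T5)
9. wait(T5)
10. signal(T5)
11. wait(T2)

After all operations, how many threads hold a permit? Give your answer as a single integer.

Step 1: wait(T1) -> count=3 queue=[] holders={T1}
Step 2: wait(T4) -> count=2 queue=[] holders={T1,T4}
Step 3: wait(T2) -> count=1 queue=[] holders={T1,T2,T4}
Step 4: wait(T3) -> count=0 queue=[] holders={T1,T2,T3,T4}
Step 5: wait(T5) -> count=0 queue=[T5] holders={T1,T2,T3,T4}
Step 6: signal(T2) -> count=0 queue=[] holders={T1,T3,T4,T5}
Step 7: signal(T3) -> count=1 queue=[] holders={T1,T4,T5}
Step 8: signal(T5) -> count=2 queue=[] holders={T1,T4}
Step 9: wait(T5) -> count=1 queue=[] holders={T1,T4,T5}
Step 10: signal(T5) -> count=2 queue=[] holders={T1,T4}
Step 11: wait(T2) -> count=1 queue=[] holders={T1,T2,T4}
Final holders: {T1,T2,T4} -> 3 thread(s)

Answer: 3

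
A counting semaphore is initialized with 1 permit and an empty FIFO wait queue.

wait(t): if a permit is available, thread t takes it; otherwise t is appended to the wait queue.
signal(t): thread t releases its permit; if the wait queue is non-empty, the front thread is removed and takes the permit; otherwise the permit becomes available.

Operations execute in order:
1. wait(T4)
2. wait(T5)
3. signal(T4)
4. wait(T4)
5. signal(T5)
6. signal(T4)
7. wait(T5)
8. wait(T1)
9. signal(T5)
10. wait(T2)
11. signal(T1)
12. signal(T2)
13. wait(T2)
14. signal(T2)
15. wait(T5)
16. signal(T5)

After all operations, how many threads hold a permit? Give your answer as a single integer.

Answer: 0

Derivation:
Step 1: wait(T4) -> count=0 queue=[] holders={T4}
Step 2: wait(T5) -> count=0 queue=[T5] holders={T4}
Step 3: signal(T4) -> count=0 queue=[] holders={T5}
Step 4: wait(T4) -> count=0 queue=[T4] holders={T5}
Step 5: signal(T5) -> count=0 queue=[] holders={T4}
Step 6: signal(T4) -> count=1 queue=[] holders={none}
Step 7: wait(T5) -> count=0 queue=[] holders={T5}
Step 8: wait(T1) -> count=0 queue=[T1] holders={T5}
Step 9: signal(T5) -> count=0 queue=[] holders={T1}
Step 10: wait(T2) -> count=0 queue=[T2] holders={T1}
Step 11: signal(T1) -> count=0 queue=[] holders={T2}
Step 12: signal(T2) -> count=1 queue=[] holders={none}
Step 13: wait(T2) -> count=0 queue=[] holders={T2}
Step 14: signal(T2) -> count=1 queue=[] holders={none}
Step 15: wait(T5) -> count=0 queue=[] holders={T5}
Step 16: signal(T5) -> count=1 queue=[] holders={none}
Final holders: {none} -> 0 thread(s)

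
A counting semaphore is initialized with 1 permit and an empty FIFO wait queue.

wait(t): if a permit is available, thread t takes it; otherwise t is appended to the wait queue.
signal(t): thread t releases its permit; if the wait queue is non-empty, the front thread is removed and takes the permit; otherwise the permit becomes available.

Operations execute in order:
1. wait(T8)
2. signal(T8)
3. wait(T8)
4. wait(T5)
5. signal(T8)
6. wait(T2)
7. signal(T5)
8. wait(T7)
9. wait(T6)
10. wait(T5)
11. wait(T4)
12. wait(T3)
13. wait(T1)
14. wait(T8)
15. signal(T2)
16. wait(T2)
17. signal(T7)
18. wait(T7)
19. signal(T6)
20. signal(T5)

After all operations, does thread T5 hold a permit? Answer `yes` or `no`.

Step 1: wait(T8) -> count=0 queue=[] holders={T8}
Step 2: signal(T8) -> count=1 queue=[] holders={none}
Step 3: wait(T8) -> count=0 queue=[] holders={T8}
Step 4: wait(T5) -> count=0 queue=[T5] holders={T8}
Step 5: signal(T8) -> count=0 queue=[] holders={T5}
Step 6: wait(T2) -> count=0 queue=[T2] holders={T5}
Step 7: signal(T5) -> count=0 queue=[] holders={T2}
Step 8: wait(T7) -> count=0 queue=[T7] holders={T2}
Step 9: wait(T6) -> count=0 queue=[T7,T6] holders={T2}
Step 10: wait(T5) -> count=0 queue=[T7,T6,T5] holders={T2}
Step 11: wait(T4) -> count=0 queue=[T7,T6,T5,T4] holders={T2}
Step 12: wait(T3) -> count=0 queue=[T7,T6,T5,T4,T3] holders={T2}
Step 13: wait(T1) -> count=0 queue=[T7,T6,T5,T4,T3,T1] holders={T2}
Step 14: wait(T8) -> count=0 queue=[T7,T6,T5,T4,T3,T1,T8] holders={T2}
Step 15: signal(T2) -> count=0 queue=[T6,T5,T4,T3,T1,T8] holders={T7}
Step 16: wait(T2) -> count=0 queue=[T6,T5,T4,T3,T1,T8,T2] holders={T7}
Step 17: signal(T7) -> count=0 queue=[T5,T4,T3,T1,T8,T2] holders={T6}
Step 18: wait(T7) -> count=0 queue=[T5,T4,T3,T1,T8,T2,T7] holders={T6}
Step 19: signal(T6) -> count=0 queue=[T4,T3,T1,T8,T2,T7] holders={T5}
Step 20: signal(T5) -> count=0 queue=[T3,T1,T8,T2,T7] holders={T4}
Final holders: {T4} -> T5 not in holders

Answer: no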